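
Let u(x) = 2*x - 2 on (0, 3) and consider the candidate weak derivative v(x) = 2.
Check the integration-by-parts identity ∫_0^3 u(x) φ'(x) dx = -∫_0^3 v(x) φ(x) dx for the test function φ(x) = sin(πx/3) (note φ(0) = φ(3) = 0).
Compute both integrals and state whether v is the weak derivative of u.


LHS = -12/π, RHS = -12/π. Yes, v = u' weakly.

u(x) = 2*x - 2, classical derivative u'(x) = 2.
φ(x) = sin(πx/3), so φ'(x) = π*cos(π*x/3)/3.
Note φ(0) = φ(3) = 0, so the boundary term u·φ vanishes.
LHS = ∫_0^3 u(x) φ'(x) dx = ∫_0^3 (2*π*x*cos(π*x/3)/3 - 2*π*cos(π*x/3)/3) dx. Term by term:
  ∫_0^3 -2*π*cos(π*x/3)/3 dx = 0;  ∫_0^3 2*π*x*cos(π*x/3)/3 dx = -12/π.
Sum: 0 − 12/π = -12/π.
So LHS = -12/π.
∫_0^3 v(x) φ(x) dx = ∫_0^3 (2*sin(π*x/3)) dx. Term by term:
  ∫_0^3 2*sin(π*x/3) dx = 12/π.
So RHS = -∫_0^3 v(x) φ(x) dx = -12/π.
LHS = RHS, so the identity holds for this test φ.
Moreover u is smooth here and v(x) = u'(x) = 2 pointwise, so the identity holds for every test function. Hence v is the weak derivative of u.


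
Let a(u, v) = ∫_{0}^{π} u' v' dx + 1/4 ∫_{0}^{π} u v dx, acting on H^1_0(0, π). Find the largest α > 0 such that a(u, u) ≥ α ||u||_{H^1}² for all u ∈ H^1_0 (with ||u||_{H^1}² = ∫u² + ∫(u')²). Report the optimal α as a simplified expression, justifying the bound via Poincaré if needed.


α = 5/8

Coercivity of a(·,·) on H^1_0(0, π) means a(u, u) ≥ α ||u||_{H^1}² for every u ∈ H^1_0.
The interval has length L = π, and Poincaré/coercivity depend only on L. Here a(u, u) = ∫(u')² + (1/4)·∫u².
Here 0 < c = 1/4 < 1. The condition a(u,u) ≥ α||u||_{H^1}² reads (1−α)∫(u')² ≥ (α−c)∫u². Any admissible α is ≤ 1 (rapidly oscillating u have ∫u²/∫(u')² → 0), and α = 1 would force 0 ≥ (1−c)∫u², impossible since c < 1; so 1−α > 0. By the sharp Poincaré inequality on H^1_0 of an interval of length L, ∫(u')² ≥ (π/L)²∫u² with equality for the first sine mode sin(π(x−x₀)/L) (x₀ the left endpoint), so the inequality holds for all u iff (1−α)(π/L)² ≥ α − c, i.e. α ≤ ((π/L)² + c)/((π/L)² + 1) = (1 + c(L/π)²)/(1 + (L/π)²). With (π/L)² = 1 and c = 1/4, the largest admissible constant is α = ((π/L)² + c)/((π/L)² + 1).
Simplifying, α = 5/8.


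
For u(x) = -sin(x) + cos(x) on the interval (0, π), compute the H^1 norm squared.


||u||_{H^1(0,π)}^2 = 2*π

u'(x) = -sin(x) - cos(x).
Expand u² and (u')² and integrate term by term on (0, π), using: for integers n ≥ 1, ∫_0^π sin²(nx) dx = ∫_0^π cos²(nx) dx = π/2; for n ≠ n', ∫_0^π sin(nx)sin(n'x) dx = ∫_0^π cos(nx)cos(n'x) dx = 0; and by product-to-sum, ∫_0^π sin(nx)cos(n'x) dx = ½∫_0^π [sin((n+n')x) + sin((n−n')x)] dx, which is 0 when n+n' is even and 2n/(n²−n'²) when n+n' is odd (it need not vanish on (0, π)).
  u² squared terms: (-1)²·∫sin(x)² dx = 1·π/2 = π/2;  (1)²·∫cos(x)² dx = 1·π/2 = π/2.
  u² cross terms: 2·(-1)·(1)·∫sin(x)·cos(x) dx = -2·(0) = 0.
  So ∫_0^π u² dx = π/2 + π/2 + 0 = π.
  (u')² squared terms: (-1)²·∫cos(x)² dx = 1·π/2 = π/2;  (-1)²·∫sin(x)² dx = 1·π/2 = π/2.
  (u')² cross terms: 2·(-1)·(-1)·∫cos(x)·sin(x) dx = 2·(0) = 0.
  So ∫_0^π (u')² dx = π/2 + π/2 + 0 = π.
||u||_{H^1}^2 = (π) + (π) = 2*π.


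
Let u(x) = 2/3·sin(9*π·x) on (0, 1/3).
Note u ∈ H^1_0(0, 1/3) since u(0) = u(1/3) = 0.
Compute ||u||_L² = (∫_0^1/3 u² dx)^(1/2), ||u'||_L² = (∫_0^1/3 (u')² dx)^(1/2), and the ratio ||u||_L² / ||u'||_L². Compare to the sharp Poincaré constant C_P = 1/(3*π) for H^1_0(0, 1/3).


||u||_L² / ||u'||_L² = 1/(9*π) < C_P = 1/(3*π).

u(x) = 2/3·sin(9*π·x), so u'(x) = 6*π*cos(9*π*x).
Writing u(x) = A·sin(kπx/L) with A = 2/3 and k = 3, use ∫_0^L sin²(kπx/L) dx = L/2 and ∫_0^L cos²(kπx/L) dx = L/2.
u² = 4/9·sin²(9*π·x) and (u')² = 36*π^2·cos²(9*π·x), and each of sin², cos² integrates to L/2 = 1/6 over (0, 1/3).
∫_0^1/3 u² dx = 2/27, so ||u||_L² = sqrt(6)/9.
∫_0^1/3 (u')² dx = 6*π^2, so ||u'||_L² = sqrt(6)*π.
Ratio ||u||_L² / ||u'||_L² = 1/(9*π).
Sharp Poincaré constant on H^1_0(0, 1/3) is C_P = L/π = 1/(3*π), achieved by sin(3*π·x).
This is the k = 3 harmonic; the ratio L/(kπ) is strictly less than C_P = L/π, consistent with the sharp inequality ||u||_L² ≤ C_P ||u'||_L².


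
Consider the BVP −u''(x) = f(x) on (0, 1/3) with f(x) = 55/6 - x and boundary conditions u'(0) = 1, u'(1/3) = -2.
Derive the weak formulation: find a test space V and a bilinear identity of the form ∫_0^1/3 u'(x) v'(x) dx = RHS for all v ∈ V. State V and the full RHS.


V = H^1(0, 1/3) (v unrestricted at boundary; u is determined up to an additive constant); weak form: ∫_0^1/3 u'v' dx = ∫_0^1/3 (55/6 - x) v dx − 2·v(1/3) − v(0) for all v ∈ V.

Multiply both sides by a test function v and integrate from 0 to 1/3:
  ∫_0^1/3 −u''(x) v(x) dx = ∫_0^1/3 f(x) v(x) dx.
Integrate the LHS by parts once:
  ∫_0^1/3 −u'' v dx = −[u'(x) v(x)]_0^1/3 + ∫_0^1/3 u'(x) v'(x) dx.
Thus ∫_0^1/3 u'(x) v'(x) dx = ∫_0^1/3 f(x) v(x) dx + [u'(x) v(x)]_0^1/3.
Choose V so that boundary terms are either known or forced to vanish.
u has inhomogeneous Neumann u'(0) = 1, u'(1/3) = -2. [u' v]_0^1/3 = (-2)·v(1/3) − (1)·v(0) = − 2·v(1/3) − v(0). Take V = H^1(0, 1/3); boundary term becomes part of RHS.
Weak formulation: find u (satisfying any essential BC) such that ∫_0^1/3 u'(x) v'(x) dx = ∫_0^1/3 f v dx − 2·v(1/3) − v(0) for all v ∈ V (Neumann data are natural BCs: they enter the RHS as boundary terms).
Substituting f(x) = 55/6 - x, the right-hand side is ∫_0^1/3 (55/6 - x) v dx − 2·v(1/3) − v(0).
Compatibility check (pure Neumann): taking v ≡ 1 ∈ V gives 0 = ∫_0^1/3 f dx + (-2) − (1), i.e. ∫_0^1/3 f dx must equal u'(0) − u'(1/3) = 3. Indeed ∫_0^1/3 (55/6 - x) dx = 3, so the data are compatible. The solution is then unique only up to an additive constant (fix it e.g. by requiring ∫_0^1/3 u dx = 0).


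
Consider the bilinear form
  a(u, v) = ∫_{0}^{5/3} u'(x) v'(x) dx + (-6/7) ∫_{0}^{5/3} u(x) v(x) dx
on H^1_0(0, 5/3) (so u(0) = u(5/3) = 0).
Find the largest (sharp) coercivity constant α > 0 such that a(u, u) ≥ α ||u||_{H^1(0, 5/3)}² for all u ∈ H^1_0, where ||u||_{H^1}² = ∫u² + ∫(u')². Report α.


α = 3*(-50 + 21*π^2)/(7*(25 + 9*π^2))

Coercivity of a(·,·) on H^1_0(0, 5/3) means a(u, u) ≥ α ||u||_{H^1}² for every u ∈ H^1_0.
The interval has length L = 5/3, and Poincaré/coercivity depend only on L. Here a(u, u) = ∫(u')² + (-6/7)·∫u².
Here c = -6/7 < 0 with |c| < (π/L)² = 9*π^2/25, so coercivity still holds. The condition a(u,u) ≥ α||u||_{H^1}² reads (1−α)∫(u')² ≥ (α−c)∫u². Any admissible α is ≤ 1 (rapidly oscillating u have ∫u²/∫(u')² → 0), and α = 1 would force 0 ≥ (1−c)∫u², impossible since c < 1; so 1−α > 0. By the sharp Poincaré inequality on H^1_0 of an interval of length L, ∫(u')² ≥ (π/L)²∫u² with equality for the first sine mode sin(π(x−x₀)/L) (x₀ the left endpoint), so the inequality holds for all u iff (1−α)(π/L)² ≥ α − c, i.e. α ≤ ((π/L)² + c)/((π/L)² + 1) = (1 + c(L/π)²)/(1 + (L/π)²). (Direct route, valid since c ≤ 0: Poincaré gives c∫u² ≥ c(L/π)²∫(u')², so a(u,u) ≥ (1 + c(L/π)²)∫(u')², while ||u||_{H^1}² ≤ (1 + (L/π)²)∫(u')²; dividing yields the same α.) With (π/L)² = 9*π^2/25 and c = -6/7, the largest admissible constant is α = ((π/L)² + c)/((π/L)² + 1).
Simplifying, α = 3*(-50 + 21*π^2)/(7*(25 + 9*π^2)).


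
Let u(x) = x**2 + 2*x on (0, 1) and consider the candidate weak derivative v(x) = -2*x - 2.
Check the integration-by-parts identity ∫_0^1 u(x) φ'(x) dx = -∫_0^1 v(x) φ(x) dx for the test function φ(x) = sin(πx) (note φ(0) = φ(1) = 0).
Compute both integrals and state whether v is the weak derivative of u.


LHS = -6/π, RHS = 6/π. No, v is not the weak derivative of u.

u(x) = x**2 + 2*x, classical derivative u'(x) = 2*x + 2.
φ(x) = sin(πx), so φ'(x) = π*cos(π*x).
Note φ(0) = φ(1) = 0, so the boundary term u·φ vanishes.
LHS = ∫_0^1 u(x) φ'(x) dx = ∫_0^1 (π*x^2*cos(π*x) + 2*π*x*cos(π*x)) dx. Term by term:
  ∫_0^1 π*x^2*cos(π*x) dx = -2/π;  ∫_0^1 2*π*x*cos(π*x) dx = -4/π.
Sum: -2/π − 4/π = -6/π.
So LHS = -6/π.
∫_0^1 v(x) φ(x) dx = ∫_0^1 (-2*x*sin(π*x) - 2*sin(π*x)) dx. Term by term:
  ∫_0^1 -2*sin(π*x) dx = -4/π;  ∫_0^1 -2*x*sin(π*x) dx = -2/π.
Sum: -4/π − 2/π = -6/π.
So RHS = -∫_0^1 v(x) φ(x) dx = 6/π.
LHS − RHS = -12/π ≠ 0, so the identity fails.
(For a valid weak derivative the identity must hold for EVERY test function, in particular this one. The failure shows v is NOT the weak derivative of u.)
Correct weak derivative would be u'(x) = 2*x + 2.


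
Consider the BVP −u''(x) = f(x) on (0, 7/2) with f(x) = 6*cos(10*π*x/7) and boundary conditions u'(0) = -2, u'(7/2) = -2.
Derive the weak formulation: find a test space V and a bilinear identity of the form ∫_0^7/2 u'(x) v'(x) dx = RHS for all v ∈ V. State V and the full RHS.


V = H^1(0, 7/2) (v unrestricted at boundary; u is determined up to an additive constant); weak form: ∫_0^7/2 u'v' dx = ∫_0^7/2 (6*cos(10*π*x/7)) v dx − 2·v(7/2) + 2·v(0) for all v ∈ V.

Multiply both sides by a test function v and integrate from 0 to 7/2:
  ∫_0^7/2 −u''(x) v(x) dx = ∫_0^7/2 f(x) v(x) dx.
Integrate the LHS by parts once:
  ∫_0^7/2 −u'' v dx = −[u'(x) v(x)]_0^7/2 + ∫_0^7/2 u'(x) v'(x) dx.
Thus ∫_0^7/2 u'(x) v'(x) dx = ∫_0^7/2 f(x) v(x) dx + [u'(x) v(x)]_0^7/2.
Choose V so that boundary terms are either known or forced to vanish.
u has inhomogeneous Neumann u'(0) = -2, u'(7/2) = -2. [u' v]_0^7/2 = (-2)·v(7/2) − (-2)·v(0) = − 2·v(7/2) + 2·v(0). Take V = H^1(0, 7/2); boundary term becomes part of RHS.
Weak formulation: find u (satisfying any essential BC) such that ∫_0^7/2 u'(x) v'(x) dx = ∫_0^7/2 f v dx − 2·v(7/2) + 2·v(0) for all v ∈ V (Neumann data are natural BCs: they enter the RHS as boundary terms).
Substituting f(x) = 6*cos(10*π*x/7), the right-hand side is ∫_0^7/2 (6*cos(10*π*x/7)) v dx − 2·v(7/2) + 2·v(0).
Compatibility check (pure Neumann): taking v ≡ 1 ∈ V gives 0 = ∫_0^7/2 f dx + (-2) − (-2), i.e. ∫_0^7/2 f dx must equal u'(0) − u'(7/2) = 0. Indeed ∫_0^7/2 (6*cos(10*π*x/7)) dx = 0, so the data are compatible. The solution is then unique only up to an additive constant (fix it e.g. by requiring ∫_0^7/2 u dx = 0).


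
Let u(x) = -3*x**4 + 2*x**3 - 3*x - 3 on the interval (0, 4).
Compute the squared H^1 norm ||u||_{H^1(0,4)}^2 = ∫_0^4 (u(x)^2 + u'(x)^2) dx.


||u||_{H^1}^2 = 15270856/35

The H^1 norm (squared) on an interval (0, L) is
  ||u||_{H^1}^2 = ∫_0^L u(x)^2 dx + ∫_0^L u'(x)^2 dx.
Compute u'(x) = -12*x**3 + 6*x**2 - 3.
Then u(x)^2 = 9*x**8 - 12*x**7 + 4*x**6 + 18*x**5 + 6*x**4 - 12*x**3 + 9*x**2 + 18*x + 9 and u'(x)^2 = 144*x**6 - 144*x**5 + 36*x**4 + 72*x**3 - 36*x**2 + 9.
Integrate each monomial from 0 to 4 using ∫_0^4 c·x^n dx = c·4^(n+1)/(n+1):
  ∫_0^4 u(x)^2 dx = ∫_0^4 (9*x^8 - 12*x^7 + 4*x^6 + 18*x^5 + 6*x^4 - 12*x^3 + 9*x^2 + 18*x + 9) dx. Term by term:
    ∫_0^4 9*x^8 dx = 262144;  ∫_0^4 -12*x^7 dx = -98304;  ∫_0^4 4*x^6 dx = 65536/7;
    ∫_0^4 18*x^5 dx = 12288;  ∫_0^4 6*x^4 dx = 6144/5;  ∫_0^4 -12*x^3 dx = -768;
    ∫_0^4 9*x^2 dx = 192;  ∫_0^4 18*x dx = 144;  ∫_0^4 9 dx = 36.
  Sum: 262144 − 98304 + 65536/7 + 12288 + 6144/5 − 768 + 192 + 144 + 36 = 6521308/35.
  ∫_0^4 u'(x)^2 dx = ∫_0^4 (144*x^6 - 144*x^5 + 36*x^4 + 72*x^3 - 36*x^2 + 9) dx. Term by term:
    ∫_0^4 144*x^6 dx = 2359296/7;  ∫_0^4 -144*x^5 dx = -98304;  ∫_0^4 36*x^4 dx = 36864/5;
    ∫_0^4 72*x^3 dx = 4608;  ∫_0^4 -36*x^2 dx = -768;  ∫_0^4 9 dx = 36.
  Sum: 2359296/7 − 98304 + 36864/5 + 4608 − 768 + 36 = 8749548/35.
Adding: ||u||_{H^1}^2 = 6521308/35 + 8749548/35 = 15270856/35.


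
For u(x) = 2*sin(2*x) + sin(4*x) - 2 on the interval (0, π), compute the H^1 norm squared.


||u||_{H^1(0,π)}^2 = 45*π/2

u'(x) = 4*cos(2*x) + 4*cos(4*x).
Expand u² and (u')² and integrate term by term on (0, π), using: for integers n ≥ 1, ∫_0^π sin²(nx) dx = ∫_0^π cos²(nx) dx = π/2; for n ≠ n', ∫_0^π sin(nx)sin(n'x) dx = ∫_0^π cos(nx)cos(n'x) dx = 0; and by product-to-sum, ∫_0^π sin(nx)cos(n'x) dx = ½∫_0^π [sin((n+n')x) + sin((n−n')x)] dx, which is 0 when n+n' is even and 2n/(n²−n'²) when n+n' is odd (it need not vanish on (0, π)). For the constant mode: ∫_0^π 1 dx = π, ∫_0^π cos(nx) dx = 0, ∫_0^π sin(nx) dx = (1−(−1)^n)/n.
  u² squared terms: (-2)²·∫1 dx = 4·π = 4*π;  (2)²·∫sin(2x)² dx = 4·π/2 = 2*π;  (1)²·∫sin(4x)² dx = 1·π/2 = π/2.
  u² cross terms: 2·(-2)·(2)·∫1·sin(2x) dx = -8·(0) = 0;  2·(-2)·(1)·∫1·sin(4x) dx = -4·(0) = 0;  2·(2)·(1)·∫sin(2x)·sin(4x) dx = 4·(0) = 0.
  So ∫_0^π u² dx = 4*π + 2*π + π/2 + 0 + 0 + 0 = 13*π/2.
  (u')² squared terms: (4)²·∫cos(2x)² dx = 16·π/2 = 8*π;  (4)²·∫cos(4x)² dx = 16·π/2 = 8*π.
  (u')² cross terms: 2·(4)·(4)·∫cos(2x)·cos(4x) dx = 32·(0) = 0.
  So ∫_0^π (u')² dx = 8*π + 8*π + 0 = 16*π.
||u||_{H^1}^2 = (13*π/2) + (16*π) = 45*π/2.


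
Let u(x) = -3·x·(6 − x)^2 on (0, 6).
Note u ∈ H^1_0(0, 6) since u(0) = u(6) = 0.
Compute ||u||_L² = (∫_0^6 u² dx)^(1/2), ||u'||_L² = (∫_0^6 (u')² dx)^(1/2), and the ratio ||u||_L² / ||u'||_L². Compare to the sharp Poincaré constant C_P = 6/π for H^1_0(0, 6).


||u||_L² / ||u'||_L² = 3*sqrt(14)/7 < C_P = 6/π.

u(x) = -3·x·(6 − x)^2, so u'(x) = 9*(2 - x)*(x - 6).
u(x) = -3·x·(6 − x)^2 vanishes at x = 0 and x = 6, so u ∈ H^1_0(0, 6). Differentiate via the product rule and integrate the resulting polynomials term by term.
  ∫_0^6 u² dx = ∫_0^6 (9*x^6 - 216*x^5 + 1944*x^4 - 7776*x^3 + 11664*x^2) dx. Term by term:
    ∫_0^6 9*x^6 dx = 2519424/7;  ∫_0^6 -216*x^5 dx = -1679616;  ∫_0^6 1944*x^4 dx = 15116544/5;
    ∫_0^6 -7776*x^3 dx = -2519424;  ∫_0^6 11664*x^2 dx = 839808.
  Sum: 2519424/7 − 1679616 + 15116544/5 − 2519424 + 839808 = 839808/35.
  ∫_0^6 (u')² dx = ∫_0^6 (81*x^4 - 1296*x^3 + 7128*x^2 - 15552*x + 11664) dx. Term by term:
    ∫_0^6 81*x^4 dx = 629856/5;  ∫_0^6 -1296*x^3 dx = -419904;  ∫_0^6 7128*x^2 dx = 513216;
    ∫_0^6 -15552*x dx = -279936;  ∫_0^6 11664 dx = 69984.
  Sum: 629856/5 − 419904 + 513216 − 279936 + 69984 = 46656/5.
∫_0^6 u² dx = 839808/35, so ||u||_L² = 648*sqrt(70)/35.
∫_0^6 (u')² dx = 46656/5, so ||u'||_L² = 216*sqrt(5)/5.
Ratio ||u||_L² / ||u'||_L² = 3*sqrt(14)/7.
Sharp Poincaré constant on H^1_0(0, 6) is C_P = L/π = 6/π, achieved by sin(π/6·x).
A polynomial bump cannot attain the sharp Poincaré constant (only the first sine eigenfunction does), so the ratio is strictly less than C_P, consistent with ||u||_L² ≤ C_P ||u'||_L².


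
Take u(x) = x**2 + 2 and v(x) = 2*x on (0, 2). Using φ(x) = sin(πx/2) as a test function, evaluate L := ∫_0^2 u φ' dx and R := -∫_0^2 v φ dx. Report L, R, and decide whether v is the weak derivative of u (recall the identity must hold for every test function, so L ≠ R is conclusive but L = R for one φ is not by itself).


LHS = -8/π, RHS = -8/π. Yes, v = u' weakly.

u(x) = x**2 + 2, classical derivative u'(x) = 2*x.
φ(x) = sin(πx/2), so φ'(x) = π*cos(π*x/2)/2.
Note φ(0) = φ(2) = 0, so the boundary term u·φ vanishes.
LHS = ∫_0^2 u(x) φ'(x) dx = ∫_0^2 (π*x^2*cos(π*x/2)/2 + π*cos(π*x/2)) dx. Term by term:
  ∫_0^2 π*cos(π*x/2) dx = 0;  ∫_0^2 π*x^2*cos(π*x/2)/2 dx = -8/π.
Sum: 0 − 8/π = -8/π.
So LHS = -8/π.
∫_0^2 v(x) φ(x) dx = ∫_0^2 (2*x*sin(π*x/2)) dx. Term by term:
  ∫_0^2 2*x*sin(π*x/2) dx = 8/π.
So RHS = -∫_0^2 v(x) φ(x) dx = -8/π.
LHS = RHS, so the identity holds for this test φ.
Moreover u is smooth here and v(x) = u'(x) = 2*x pointwise, so the identity holds for every test function. Hence v is the weak derivative of u.


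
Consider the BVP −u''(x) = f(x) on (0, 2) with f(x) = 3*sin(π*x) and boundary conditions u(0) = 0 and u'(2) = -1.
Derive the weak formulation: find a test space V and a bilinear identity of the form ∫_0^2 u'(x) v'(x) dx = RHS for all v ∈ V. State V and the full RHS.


V = {v ∈ H^1(0, 2) : v(0) = 0} (test functions vanish at x = 0 where u is specified); weak form: ∫_0^2 u'v' dx = ∫_0^2 (3*sin(π*x)) v dx − v(2) for all v ∈ V.

Multiply both sides by a test function v and integrate from 0 to 2:
  ∫_0^2 −u''(x) v(x) dx = ∫_0^2 f(x) v(x) dx.
Integrate the LHS by parts once:
  ∫_0^2 −u'' v dx = −[u'(x) v(x)]_0^2 + ∫_0^2 u'(x) v'(x) dx.
Thus ∫_0^2 u'(x) v'(x) dx = ∫_0^2 f(x) v(x) dx + [u'(x) v(x)]_0^2.
Choose V so that boundary terms are either known or forced to vanish.
Mixed BC: u(0) = 0 (Dirichlet) and u'(2) = -1 (Neumann). Define V = {v ∈ H^1(0, 2) : v(0) = 0}. Then [u' v]_0^2 = u'(2)·v(2) − u'(0)·0 = − v(2).
Weak formulation: find u (satisfying any essential BC) such that ∫_0^2 u'(x) v'(x) dx = ∫_0^2 f v dx − v(2) for all v ∈ V (Dirichlet at 0 absorbed into V; Neumann datum at x = 2 contributes the boundary term).
Substituting f(x) = 3*sin(π*x), the right-hand side is ∫_0^2 (3*sin(π*x)) v dx − v(2).


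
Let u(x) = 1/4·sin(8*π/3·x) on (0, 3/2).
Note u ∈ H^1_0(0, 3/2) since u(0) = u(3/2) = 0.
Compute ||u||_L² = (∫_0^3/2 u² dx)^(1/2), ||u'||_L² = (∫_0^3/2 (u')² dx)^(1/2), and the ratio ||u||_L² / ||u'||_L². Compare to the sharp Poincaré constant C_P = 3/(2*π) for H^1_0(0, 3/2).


||u||_L² / ||u'||_L² = 3/(8*π) < C_P = 3/(2*π).

u(x) = 1/4·sin(8*π/3·x), so u'(x) = 2*π*cos(8*π*x/3)/3.
Writing u(x) = A·sin(kπx/L) with A = 1/4 and k = 4, use ∫_0^L sin²(kπx/L) dx = L/2 and ∫_0^L cos²(kπx/L) dx = L/2.
u² = 1/16·sin²(8*π/3·x) and (u')² = 4*π^2/9·cos²(8*π/3·x), and each of sin², cos² integrates to L/2 = 3/4 over (0, 3/2).
∫_0^3/2 u² dx = 3/64, so ||u||_L² = sqrt(3)/8.
∫_0^3/2 (u')² dx = π^2/3, so ||u'||_L² = sqrt(3)*π/3.
Ratio ||u||_L² / ||u'||_L² = 3/(8*π).
Sharp Poincaré constant on H^1_0(0, 3/2) is C_P = L/π = 3/(2*π), achieved by sin(2*π/3·x).
This is the k = 4 harmonic; the ratio L/(kπ) is strictly less than C_P = L/π, consistent with the sharp inequality ||u||_L² ≤ C_P ||u'||_L².


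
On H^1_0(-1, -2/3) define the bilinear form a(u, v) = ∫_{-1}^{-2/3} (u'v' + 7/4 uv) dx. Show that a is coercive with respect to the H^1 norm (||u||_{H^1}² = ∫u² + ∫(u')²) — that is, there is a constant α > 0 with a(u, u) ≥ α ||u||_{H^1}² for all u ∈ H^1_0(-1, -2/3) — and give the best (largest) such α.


α = 1

Coercivity of a(·,·) on H^1_0(-1, -2/3) means a(u, u) ≥ α ||u||_{H^1}² for every u ∈ H^1_0.
The interval has length L = 1/3, and Poincaré/coercivity depend only on L. Here a(u, u) = ∫(u')² + (7/4)·∫u².
Here c = 7/4 ≥ 1, so a(u,u) = ∫(u')² + c∫u² ≥ ∫(u')² + ∫u² = ||u||_{H^1}², i.e. α = 1 works. No larger α is possible: a(u,u) ≥ α||u||_{H^1}² means (1−α)∫(u')² ≥ (α−c)∫u², and for the modes u_n = sin(nπ(x−x₀)/L) (x₀ the left endpoint) one has ∫u_n²/∫(u_n')² = (L/(nπ))² → 0, so a(u_n,u_n)/||u_n||_{H^1}² → 1. Hence the optimal constant is α = 1.
Therefore α = 1.


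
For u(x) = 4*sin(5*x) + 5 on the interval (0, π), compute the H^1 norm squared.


||u||_{H^1(0,π)}^2 = 16 + 233*π

u'(x) = 20*cos(5*x).
Expand u² and (u')² and integrate term by term on (0, π), using: for integers n ≥ 1, ∫_0^π sin²(nx) dx = ∫_0^π cos²(nx) dx = π/2; for n ≠ n', ∫_0^π sin(nx)sin(n'x) dx = ∫_0^π cos(nx)cos(n'x) dx = 0; and by product-to-sum, ∫_0^π sin(nx)cos(n'x) dx = ½∫_0^π [sin((n+n')x) + sin((n−n')x)] dx, which is 0 when n+n' is even and 2n/(n²−n'²) when n+n' is odd (it need not vanish on (0, π)). For the constant mode: ∫_0^π 1 dx = π, ∫_0^π cos(nx) dx = 0, ∫_0^π sin(nx) dx = (1−(−1)^n)/n.
  u² squared terms: (5)²·∫1 dx = 25·π = 25*π;  (4)²·∫sin(5x)² dx = 16·π/2 = 8*π.
  u² cross terms: 2·(5)·(4)·∫1·sin(5x) dx = 40·(2/5) = 16.
  So ∫_0^π u² dx = 25*π + 8*π + 16 = 16 + 33*π.
  (u')² squared terms: (20)²·∫cos(5x)² dx = 400·π/2 = 200*π.
  So ∫_0^π (u')² dx = 200*π.
||u||_{H^1}^2 = (16 + 33*π) + (200*π) = 16 + 233*π.


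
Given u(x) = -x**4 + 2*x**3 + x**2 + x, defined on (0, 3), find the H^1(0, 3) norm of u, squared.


||u||_{H^1}^2 = 4863/7

The H^1 norm (squared) on an interval (0, L) is
  ||u||_{H^1}^2 = ∫_0^L u(x)^2 dx + ∫_0^L u'(x)^2 dx.
Compute u'(x) = -4*x**3 + 6*x**2 + 2*x + 1.
Then u(x)^2 = x**8 - 4*x**7 + 2*x**6 + 2*x**5 + 5*x**4 + 2*x**3 + x**2 and u'(x)^2 = 16*x**6 - 48*x**5 + 20*x**4 + 16*x**3 + 16*x**2 + 4*x + 1.
Integrate each monomial from 0 to 3 using ∫_0^3 c·x^n dx = c·3^(n+1)/(n+1):
  ∫_0^3 u(x)^2 dx = ∫_0^3 (x^8 - 4*x^7 + 2*x^6 + 2*x^5 + 5*x^4 + 2*x^3 + x^2) dx. Term by term:
    ∫_0^3 x^8 dx = 2187;  ∫_0^3 -4*x^7 dx = -6561/2;  ∫_0^3 2*x^6 dx = 4374/7;
    ∫_0^3 2*x^5 dx = 243;  ∫_0^3 5*x^4 dx = 243;  ∫_0^3 2*x^3 dx = 81/2;
    ∫_0^3 x^2 dx = 9.
  Sum: 2187 − 6561/2 + 4374/7 + 243 + 243 + 81/2 + 9 = 468/7.
  ∫_0^3 u'(x)^2 dx = ∫_0^3 (16*x^6 - 48*x^5 + 20*x^4 + 16*x^3 + 16*x^2 + 4*x + 1) dx. Term by term:
    ∫_0^3 16*x^6 dx = 34992/7;  ∫_0^3 -48*x^5 dx = -5832;  ∫_0^3 20*x^4 dx = 972;
    ∫_0^3 16*x^3 dx = 324;  ∫_0^3 16*x^2 dx = 144;  ∫_0^3 4*x dx = 18;
    ∫_0^3 1 dx = 3.
  Sum: 34992/7 − 5832 + 972 + 324 + 144 + 18 + 3 = 4395/7.
Adding: ||u||_{H^1}^2 = 468/7 + 4395/7 = 4863/7.


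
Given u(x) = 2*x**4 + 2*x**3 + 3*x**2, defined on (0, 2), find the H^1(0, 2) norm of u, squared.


||u||_{H^1}^2 = 1381216/315

The H^1 norm (squared) on an interval (0, L) is
  ||u||_{H^1}^2 = ∫_0^L u(x)^2 dx + ∫_0^L u'(x)^2 dx.
Compute u'(x) = 8*x**3 + 6*x**2 + 6*x.
Then u(x)^2 = 4*x**8 + 8*x**7 + 16*x**6 + 12*x**5 + 9*x**4 and u'(x)^2 = 64*x**6 + 96*x**5 + 132*x**4 + 72*x**3 + 36*x**2.
Integrate each monomial from 0 to 2 using ∫_0^2 c·x^n dx = c·2^(n+1)/(n+1):
  ∫_0^2 u(x)^2 dx = ∫_0^2 (4*x^8 + 8*x^7 + 16*x^6 + 12*x^5 + 9*x^4) dx. Term by term:
    ∫_0^2 4*x^8 dx = 2048/9;  ∫_0^2 8*x^7 dx = 256;  ∫_0^2 16*x^6 dx = 2048/7;
    ∫_0^2 12*x^5 dx = 128;  ∫_0^2 9*x^4 dx = 288/5.
  Sum: 2048/9 + 256 + 2048/7 + 128 + 288/5 = 302944/315.
  ∫_0^2 u'(x)^2 dx = ∫_0^2 (64*x^6 + 96*x^5 + 132*x^4 + 72*x^3 + 36*x^2) dx. Term by term:
    ∫_0^2 64*x^6 dx = 8192/7;  ∫_0^2 96*x^5 dx = 1024;  ∫_0^2 132*x^4 dx = 4224/5;
    ∫_0^2 72*x^3 dx = 288;  ∫_0^2 36*x^2 dx = 96.
  Sum: 8192/7 + 1024 + 4224/5 + 288 + 96 = 119808/35.
Adding: ||u||_{H^1}^2 = 302944/315 + 119808/35 = 1381216/315.


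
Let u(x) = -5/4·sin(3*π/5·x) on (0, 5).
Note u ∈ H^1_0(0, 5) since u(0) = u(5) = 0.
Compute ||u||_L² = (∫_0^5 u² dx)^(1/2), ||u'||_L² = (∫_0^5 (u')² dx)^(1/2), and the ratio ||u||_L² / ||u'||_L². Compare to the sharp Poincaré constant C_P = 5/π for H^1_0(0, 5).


||u||_L² / ||u'||_L² = 5/(3*π) < C_P = 5/π.

u(x) = -5/4·sin(3*π/5·x), so u'(x) = -3*π*cos(3*π*x/5)/4.
Writing u(x) = A·sin(kπx/L) with A = -5/4 and k = 3, use ∫_0^L sin²(kπx/L) dx = L/2 and ∫_0^L cos²(kπx/L) dx = L/2.
u² = 25/16·sin²(3*π/5·x) and (u')² = 9*π^2/16·cos²(3*π/5·x), and each of sin², cos² integrates to L/2 = 5/2 over (0, 5).
∫_0^5 u² dx = 125/32, so ||u||_L² = 5*sqrt(10)/8.
∫_0^5 (u')² dx = 45*π^2/32, so ||u'||_L² = 3*sqrt(10)*π/8.
Ratio ||u||_L² / ||u'||_L² = 5/(3*π).
Sharp Poincaré constant on H^1_0(0, 5) is C_P = L/π = 5/π, achieved by sin(π/5·x).
This is the k = 3 harmonic; the ratio L/(kπ) is strictly less than C_P = L/π, consistent with the sharp inequality ||u||_L² ≤ C_P ||u'||_L².


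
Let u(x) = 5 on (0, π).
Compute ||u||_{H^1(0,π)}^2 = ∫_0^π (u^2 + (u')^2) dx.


||u||_{H^1(0,π)}^2 = 25*π

u'(x) = 0.
Expand u² and (u')² and integrate term by term on (0, π), using: for integers n ≥ 1, ∫_0^π sin²(nx) dx = ∫_0^π cos²(nx) dx = π/2; for n ≠ n', ∫_0^π sin(nx)sin(n'x) dx = ∫_0^π cos(nx)cos(n'x) dx = 0; and by product-to-sum, ∫_0^π sin(nx)cos(n'x) dx = ½∫_0^π [sin((n+n')x) + sin((n−n')x)] dx, which is 0 when n+n' is even and 2n/(n²−n'²) when n+n' is odd (it need not vanish on (0, π)). For the constant mode: ∫_0^π 1 dx = π, ∫_0^π cos(nx) dx = 0, ∫_0^π sin(nx) dx = (1−(−1)^n)/n.
  u² squared terms: (5)²·∫1 dx = 25·π = 25*π.
  So ∫_0^π u² dx = 25*π.
  u' ≡ 0, so ∫_0^π (u')² dx = 0.
||u||_{H^1}^2 = (25*π) + (0) = 25*π.


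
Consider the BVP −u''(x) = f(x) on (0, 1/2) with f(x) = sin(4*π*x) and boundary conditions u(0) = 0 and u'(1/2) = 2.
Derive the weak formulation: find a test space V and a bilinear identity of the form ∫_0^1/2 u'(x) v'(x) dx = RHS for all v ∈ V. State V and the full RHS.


V = {v ∈ H^1(0, 1/2) : v(0) = 0} (test functions vanish at x = 0 where u is specified); weak form: ∫_0^1/2 u'v' dx = ∫_0^1/2 (sin(4*π*x)) v dx + 2·v(1/2) for all v ∈ V.

Multiply both sides by a test function v and integrate from 0 to 1/2:
  ∫_0^1/2 −u''(x) v(x) dx = ∫_0^1/2 f(x) v(x) dx.
Integrate the LHS by parts once:
  ∫_0^1/2 −u'' v dx = −[u'(x) v(x)]_0^1/2 + ∫_0^1/2 u'(x) v'(x) dx.
Thus ∫_0^1/2 u'(x) v'(x) dx = ∫_0^1/2 f(x) v(x) dx + [u'(x) v(x)]_0^1/2.
Choose V so that boundary terms are either known or forced to vanish.
Mixed BC: u(0) = 0 (Dirichlet) and u'(1/2) = 2 (Neumann). Define V = {v ∈ H^1(0, 1/2) : v(0) = 0}. Then [u' v]_0^1/2 = u'(1/2)·v(1/2) − u'(0)·0 = 2·v(1/2).
Weak formulation: find u (satisfying any essential BC) such that ∫_0^1/2 u'(x) v'(x) dx = ∫_0^1/2 f v dx + 2·v(1/2) for all v ∈ V (Dirichlet at 0 absorbed into V; Neumann datum at x = 1/2 contributes the boundary term).
Substituting f(x) = sin(4*π*x), the right-hand side is ∫_0^1/2 (sin(4*π*x)) v dx + 2·v(1/2).


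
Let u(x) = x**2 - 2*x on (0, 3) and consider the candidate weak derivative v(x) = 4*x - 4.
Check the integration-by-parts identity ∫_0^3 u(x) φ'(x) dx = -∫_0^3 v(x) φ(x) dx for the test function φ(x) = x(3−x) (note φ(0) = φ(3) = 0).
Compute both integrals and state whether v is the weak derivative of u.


LHS = -9/2, RHS = -9. No, v is not the weak derivative of u.

u(x) = x**2 - 2*x, classical derivative u'(x) = 2*x - 2.
φ(x) = x(3−x), so φ'(x) = 3 - 2*x.
Note φ(0) = φ(3) = 0, so the boundary term u·φ vanishes.
LHS = ∫_0^3 u(x) φ'(x) dx = ∫_0^3 (-2*x^3 + 7*x^2 - 6*x) dx. Term by term:
  ∫_0^3 -2*x^3 dx = -81/2;  ∫_0^3 7*x^2 dx = 63;  ∫_0^3 -6*x dx = -27.
Sum: -81/2 + 63 − 27 = -9/2.
So LHS = -9/2.
∫_0^3 v(x) φ(x) dx = ∫_0^3 (-4*x^3 + 16*x^2 - 12*x) dx. Term by term:
  ∫_0^3 -4*x^3 dx = -81;  ∫_0^3 16*x^2 dx = 144;  ∫_0^3 -12*x dx = -54.
Sum: -81 + 144 − 54 = 9.
So RHS = -∫_0^3 v(x) φ(x) dx = -9.
LHS − RHS = 9/2 ≠ 0, so the identity fails.
(For a valid weak derivative the identity must hold for EVERY test function, in particular this one. The failure shows v is NOT the weak derivative of u.)
Correct weak derivative would be u'(x) = 2*x - 2.


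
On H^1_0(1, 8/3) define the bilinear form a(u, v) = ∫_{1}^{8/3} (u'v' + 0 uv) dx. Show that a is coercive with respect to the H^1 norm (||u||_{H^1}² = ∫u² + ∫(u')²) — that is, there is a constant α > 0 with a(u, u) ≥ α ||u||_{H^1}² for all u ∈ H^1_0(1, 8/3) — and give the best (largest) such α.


α = 9*π^2/(25 + 9*π^2)

Coercivity of a(·,·) on H^1_0(1, 8/3) means a(u, u) ≥ α ||u||_{H^1}² for every u ∈ H^1_0.
The interval has length L = 5/3, and Poincaré/coercivity depend only on L. Here a(u, u) = ∫(u')² + (0)·∫u².
Here c = 0, so a(u,u) = ∫(u')² alone. The condition a(u,u) ≥ α||u||_{H^1}² reads (1−α)∫(u')² ≥ (α−c)∫u². Any admissible α is ≤ 1 (rapidly oscillating u have ∫u²/∫(u')² → 0), and α = 1 would force 0 ≥ (1−c)∫u², impossible since c < 1; so 1−α > 0. By the sharp Poincaré inequality on H^1_0 of an interval of length L, ∫(u')² ≥ (π/L)²∫u² with equality for the first sine mode sin(π(x−x₀)/L) (x₀ the left endpoint), so the inequality holds for all u iff (1−α)(π/L)² ≥ α − c, i.e. α ≤ ((π/L)² + c)/((π/L)² + 1) = (1 + c(L/π)²)/(1 + (L/π)²). (Direct route, valid since c ≤ 0: Poincaré gives c∫u² ≥ c(L/π)²∫(u')², so a(u,u) ≥ (1 + c(L/π)²)∫(u')², while ||u||_{H^1}² ≤ (1 + (L/π)²)∫(u')²; dividing yields the same α.) With (π/L)² = 9*π^2/25 and c = 0, the largest admissible constant is α = ((π/L)² + c)/((π/L)² + 1).
Simplifying, α = 9*π^2/(25 + 9*π^2).


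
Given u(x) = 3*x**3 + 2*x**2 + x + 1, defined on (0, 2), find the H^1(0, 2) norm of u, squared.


||u||_{H^1}^2 = 46584/35

The H^1 norm (squared) on an interval (0, L) is
  ||u||_{H^1}^2 = ∫_0^L u(x)^2 dx + ∫_0^L u'(x)^2 dx.
Compute u'(x) = 9*x**2 + 4*x + 1.
Then u(x)^2 = 9*x**6 + 12*x**5 + 10*x**4 + 10*x**3 + 5*x**2 + 2*x + 1 and u'(x)^2 = 81*x**4 + 72*x**3 + 34*x**2 + 8*x + 1.
Integrate each monomial from 0 to 2 using ∫_0^2 c·x^n dx = c·2^(n+1)/(n+1):
  ∫_0^2 u(x)^2 dx = ∫_0^2 (9*x^6 + 12*x^5 + 10*x^4 + 10*x^3 + 5*x^2 + 2*x + 1) dx. Term by term:
    ∫_0^2 9*x^6 dx = 1152/7;  ∫_0^2 12*x^5 dx = 128;  ∫_0^2 10*x^4 dx = 64;
    ∫_0^2 10*x^3 dx = 40;  ∫_0^2 5*x^2 dx = 40/3;  ∫_0^2 2*x dx = 4;
    ∫_0^2 1 dx = 2.
  Sum: 1152/7 + 128 + 64 + 40 + 40/3 + 4 + 2 = 8734/21.
  ∫_0^2 u'(x)^2 dx = ∫_0^2 (81*x^4 + 72*x^3 + 34*x^2 + 8*x + 1) dx. Term by term:
    ∫_0^2 81*x^4 dx = 2592/5;  ∫_0^2 72*x^3 dx = 288;  ∫_0^2 34*x^2 dx = 272/3;
    ∫_0^2 8*x dx = 16;  ∫_0^2 1 dx = 2.
  Sum: 2592/5 + 288 + 272/3 + 16 + 2 = 13726/15.
Adding: ||u||_{H^1}^2 = 8734/21 + 13726/15 = 46584/35.


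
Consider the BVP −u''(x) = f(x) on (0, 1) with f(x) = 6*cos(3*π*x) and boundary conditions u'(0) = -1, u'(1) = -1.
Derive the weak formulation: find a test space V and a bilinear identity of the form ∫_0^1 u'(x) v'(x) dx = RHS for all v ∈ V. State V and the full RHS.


V = H^1(0, 1) (v unrestricted at boundary; u is determined up to an additive constant); weak form: ∫_0^1 u'v' dx = ∫_0^1 (6*cos(3*π*x)) v dx − v(1) + v(0) for all v ∈ V.

Multiply both sides by a test function v and integrate from 0 to 1:
  ∫_0^1 −u''(x) v(x) dx = ∫_0^1 f(x) v(x) dx.
Integrate the LHS by parts once:
  ∫_0^1 −u'' v dx = −[u'(x) v(x)]_0^1 + ∫_0^1 u'(x) v'(x) dx.
Thus ∫_0^1 u'(x) v'(x) dx = ∫_0^1 f(x) v(x) dx + [u'(x) v(x)]_0^1.
Choose V so that boundary terms are either known or forced to vanish.
u has inhomogeneous Neumann u'(0) = -1, u'(1) = -1. [u' v]_0^1 = (-1)·v(1) − (-1)·v(0) = − v(1) + v(0). Take V = H^1(0, 1); boundary term becomes part of RHS.
Weak formulation: find u (satisfying any essential BC) such that ∫_0^1 u'(x) v'(x) dx = ∫_0^1 f v dx − v(1) + v(0) for all v ∈ V (Neumann data are natural BCs: they enter the RHS as boundary terms).
Substituting f(x) = 6*cos(3*π*x), the right-hand side is ∫_0^1 (6*cos(3*π*x)) v dx − v(1) + v(0).
Compatibility check (pure Neumann): taking v ≡ 1 ∈ V gives 0 = ∫_0^1 f dx + (-1) − (-1), i.e. ∫_0^1 f dx must equal u'(0) − u'(1) = 0. Indeed ∫_0^1 (6*cos(3*π*x)) dx = 0, so the data are compatible. The solution is then unique only up to an additive constant (fix it e.g. by requiring ∫_0^1 u dx = 0).


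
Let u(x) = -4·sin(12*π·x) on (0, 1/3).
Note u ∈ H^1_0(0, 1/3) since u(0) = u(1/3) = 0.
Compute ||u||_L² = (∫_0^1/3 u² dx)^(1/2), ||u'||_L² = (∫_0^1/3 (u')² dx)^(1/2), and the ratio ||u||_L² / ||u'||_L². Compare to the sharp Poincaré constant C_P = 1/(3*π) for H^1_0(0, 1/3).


||u||_L² / ||u'||_L² = 1/(12*π) < C_P = 1/(3*π).

u(x) = -4·sin(12*π·x), so u'(x) = -48*π*cos(12*π*x).
Writing u(x) = A·sin(kπx/L) with A = -4 and k = 4, use ∫_0^L sin²(kπx/L) dx = L/2 and ∫_0^L cos²(kπx/L) dx = L/2.
u² = 16·sin²(12*π·x) and (u')² = 2304*π^2·cos²(12*π·x), and each of sin², cos² integrates to L/2 = 1/6 over (0, 1/3).
∫_0^1/3 u² dx = 8/3, so ||u||_L² = 2*sqrt(6)/3.
∫_0^1/3 (u')² dx = 384*π^2, so ||u'||_L² = 8*sqrt(6)*π.
Ratio ||u||_L² / ||u'||_L² = 1/(12*π).
Sharp Poincaré constant on H^1_0(0, 1/3) is C_P = L/π = 1/(3*π), achieved by sin(3*π·x).
This is the k = 4 harmonic; the ratio L/(kπ) is strictly less than C_P = L/π, consistent with the sharp inequality ||u||_L² ≤ C_P ||u'||_L².


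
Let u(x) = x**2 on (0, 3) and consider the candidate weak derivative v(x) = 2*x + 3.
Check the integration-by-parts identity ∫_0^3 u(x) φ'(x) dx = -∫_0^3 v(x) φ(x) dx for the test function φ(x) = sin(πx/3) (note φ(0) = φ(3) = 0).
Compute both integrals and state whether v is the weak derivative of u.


LHS = -18/π, RHS = -36/π. No, v is not the weak derivative of u.

u(x) = x**2, classical derivative u'(x) = 2*x.
φ(x) = sin(πx/3), so φ'(x) = π*cos(π*x/3)/3.
Note φ(0) = φ(3) = 0, so the boundary term u·φ vanishes.
LHS = ∫_0^3 u(x) φ'(x) dx = ∫_0^3 (π*x^2*cos(π*x/3)/3) dx. Term by term:
  ∫_0^3 π*x^2*cos(π*x/3)/3 dx = -18/π.
So LHS = -18/π.
∫_0^3 v(x) φ(x) dx = ∫_0^3 (2*x*sin(π*x/3) + 3*sin(π*x/3)) dx. Term by term:
  ∫_0^3 3*sin(π*x/3) dx = 18/π;  ∫_0^3 2*x*sin(π*x/3) dx = 18/π.
Sum: 18/π + 18/π = 36/π.
So RHS = -∫_0^3 v(x) φ(x) dx = -36/π.
LHS − RHS = 18/π ≠ 0, so the identity fails.
(For a valid weak derivative the identity must hold for EVERY test function, in particular this one. The failure shows v is NOT the weak derivative of u.)
Correct weak derivative would be u'(x) = 2*x.


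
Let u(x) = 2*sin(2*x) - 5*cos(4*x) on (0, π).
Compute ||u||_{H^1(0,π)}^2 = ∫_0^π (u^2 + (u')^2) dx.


||u||_{H^1(0,π)}^2 = 445*π/2

u'(x) = 20*sin(4*x) + 4*cos(2*x).
Expand u² and (u')² and integrate term by term on (0, π), using: for integers n ≥ 1, ∫_0^π sin²(nx) dx = ∫_0^π cos²(nx) dx = π/2; for n ≠ n', ∫_0^π sin(nx)sin(n'x) dx = ∫_0^π cos(nx)cos(n'x) dx = 0; and by product-to-sum, ∫_0^π sin(nx)cos(n'x) dx = ½∫_0^π [sin((n+n')x) + sin((n−n')x)] dx, which is 0 when n+n' is even and 2n/(n²−n'²) when n+n' is odd (it need not vanish on (0, π)).
  u² squared terms: (-5)²·∫cos(4x)² dx = 25·π/2 = 25*π/2;  (2)²·∫sin(2x)² dx = 4·π/2 = 2*π.
  u² cross terms: 2·(-5)·(2)·∫cos(4x)·sin(2x) dx = -20·(0) = 0.
  So ∫_0^π u² dx = 25*π/2 + 2*π + 0 = 29*π/2.
  (u')² squared terms: (4)²·∫cos(2x)² dx = 16·π/2 = 8*π;  (20)²·∫sin(4x)² dx = 400·π/2 = 200*π.
  (u')² cross terms: 2·(4)·(20)·∫cos(2x)·sin(4x) dx = 160·(0) = 0.
  So ∫_0^π (u')² dx = 8*π + 200*π + 0 = 208*π.
||u||_{H^1}^2 = (29*π/2) + (208*π) = 445*π/2.


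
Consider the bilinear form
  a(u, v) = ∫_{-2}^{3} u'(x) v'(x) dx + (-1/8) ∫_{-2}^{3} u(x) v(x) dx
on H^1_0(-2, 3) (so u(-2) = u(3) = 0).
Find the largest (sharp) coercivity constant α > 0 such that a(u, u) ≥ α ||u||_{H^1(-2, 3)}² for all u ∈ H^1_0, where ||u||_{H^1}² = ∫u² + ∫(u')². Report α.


α = (-25/8 + π^2)/(π^2 + 25)

Coercivity of a(·,·) on H^1_0(-2, 3) means a(u, u) ≥ α ||u||_{H^1}² for every u ∈ H^1_0.
The interval has length L = 5, and Poincaré/coercivity depend only on L. Here a(u, u) = ∫(u')² + (-1/8)·∫u².
Here c = -1/8 < 0 with |c| < (π/L)² = π^2/25, so coercivity still holds. The condition a(u,u) ≥ α||u||_{H^1}² reads (1−α)∫(u')² ≥ (α−c)∫u². Any admissible α is ≤ 1 (rapidly oscillating u have ∫u²/∫(u')² → 0), and α = 1 would force 0 ≥ (1−c)∫u², impossible since c < 1; so 1−α > 0. By the sharp Poincaré inequality on H^1_0 of an interval of length L, ∫(u')² ≥ (π/L)²∫u² with equality for the first sine mode sin(π(x−x₀)/L) (x₀ the left endpoint), so the inequality holds for all u iff (1−α)(π/L)² ≥ α − c, i.e. α ≤ ((π/L)² + c)/((π/L)² + 1) = (1 + c(L/π)²)/(1 + (L/π)²). (Direct route, valid since c ≤ 0: Poincaré gives c∫u² ≥ c(L/π)²∫(u')², so a(u,u) ≥ (1 + c(L/π)²)∫(u')², while ||u||_{H^1}² ≤ (1 + (L/π)²)∫(u')²; dividing yields the same α.) With (π/L)² = π^2/25 and c = -1/8, the largest admissible constant is α = ((π/L)² + c)/((π/L)² + 1).
Simplifying, α = (-25/8 + π^2)/(π^2 + 25).


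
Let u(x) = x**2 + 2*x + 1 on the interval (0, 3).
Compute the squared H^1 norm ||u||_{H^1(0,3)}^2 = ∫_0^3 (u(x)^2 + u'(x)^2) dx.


||u||_{H^1}^2 = 1443/5

The H^1 norm (squared) on an interval (0, L) is
  ||u||_{H^1}^2 = ∫_0^L u(x)^2 dx + ∫_0^L u'(x)^2 dx.
Compute u'(x) = 2*x + 2.
Then u(x)^2 = x**4 + 4*x**3 + 6*x**2 + 4*x + 1 and u'(x)^2 = 4*x**2 + 8*x + 4.
Integrate each monomial from 0 to 3 using ∫_0^3 c·x^n dx = c·3^(n+1)/(n+1):
  ∫_0^3 u(x)^2 dx = ∫_0^3 (x^4 + 4*x^3 + 6*x^2 + 4*x + 1) dx. Term by term:
    ∫_0^3 x^4 dx = 243/5;  ∫_0^3 4*x^3 dx = 81;  ∫_0^3 6*x^2 dx = 54;
    ∫_0^3 4*x dx = 18;  ∫_0^3 1 dx = 3.
  Sum: 243/5 + 81 + 54 + 18 + 3 = 1023/5.
  ∫_0^3 u'(x)^2 dx = ∫_0^3 (4*x^2 + 8*x + 4) dx. Term by term:
    ∫_0^3 4*x^2 dx = 36;  ∫_0^3 8*x dx = 36;  ∫_0^3 4 dx = 12.
  Sum: 36 + 36 + 12 = 84.
Adding: ||u||_{H^1}^2 = 1023/5 + 84 = 1443/5.


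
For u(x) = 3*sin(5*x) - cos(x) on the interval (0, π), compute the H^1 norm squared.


||u||_{H^1(0,π)}^2 = 118*π

u'(x) = sin(x) + 15*cos(5*x).
Expand u² and (u')² and integrate term by term on (0, π), using: for integers n ≥ 1, ∫_0^π sin²(nx) dx = ∫_0^π cos²(nx) dx = π/2; for n ≠ n', ∫_0^π sin(nx)sin(n'x) dx = ∫_0^π cos(nx)cos(n'x) dx = 0; and by product-to-sum, ∫_0^π sin(nx)cos(n'x) dx = ½∫_0^π [sin((n+n')x) + sin((n−n')x)] dx, which is 0 when n+n' is even and 2n/(n²−n'²) when n+n' is odd (it need not vanish on (0, π)).
  u² squared terms: (-1)²·∫cos(x)² dx = 1·π/2 = π/2;  (3)²·∫sin(5x)² dx = 9·π/2 = 9*π/2.
  u² cross terms: 2·(-1)·(3)·∫cos(x)·sin(5x) dx = -6·(0) = 0.
  So ∫_0^π u² dx = π/2 + 9*π/2 + 0 = 5*π.
  (u')² squared terms: (15)²·∫cos(5x)² dx = 225·π/2 = 225*π/2;  (1)²·∫sin(x)² dx = 1·π/2 = π/2.
  (u')² cross terms: 2·(15)·(1)·∫cos(5x)·sin(x) dx = 30·(0) = 0.
  So ∫_0^π (u')² dx = 225*π/2 + π/2 + 0 = 113*π.
||u||_{H^1}^2 = (5*π) + (113*π) = 118*π.


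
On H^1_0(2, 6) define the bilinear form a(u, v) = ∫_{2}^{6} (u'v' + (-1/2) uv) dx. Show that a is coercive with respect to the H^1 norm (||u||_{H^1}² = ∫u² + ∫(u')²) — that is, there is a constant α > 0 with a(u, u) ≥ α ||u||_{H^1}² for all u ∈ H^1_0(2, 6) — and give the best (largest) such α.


α = (-8 + π^2)/(π^2 + 16)

Coercivity of a(·,·) on H^1_0(2, 6) means a(u, u) ≥ α ||u||_{H^1}² for every u ∈ H^1_0.
The interval has length L = 4, and Poincaré/coercivity depend only on L. Here a(u, u) = ∫(u')² + (-1/2)·∫u².
Here c = -1/2 < 0 with |c| < (π/L)² = π^2/16, so coercivity still holds. The condition a(u,u) ≥ α||u||_{H^1}² reads (1−α)∫(u')² ≥ (α−c)∫u². Any admissible α is ≤ 1 (rapidly oscillating u have ∫u²/∫(u')² → 0), and α = 1 would force 0 ≥ (1−c)∫u², impossible since c < 1; so 1−α > 0. By the sharp Poincaré inequality on H^1_0 of an interval of length L, ∫(u')² ≥ (π/L)²∫u² with equality for the first sine mode sin(π(x−x₀)/L) (x₀ the left endpoint), so the inequality holds for all u iff (1−α)(π/L)² ≥ α − c, i.e. α ≤ ((π/L)² + c)/((π/L)² + 1) = (1 + c(L/π)²)/(1 + (L/π)²). (Direct route, valid since c ≤ 0: Poincaré gives c∫u² ≥ c(L/π)²∫(u')², so a(u,u) ≥ (1 + c(L/π)²)∫(u')², while ||u||_{H^1}² ≤ (1 + (L/π)²)∫(u')²; dividing yields the same α.) With (π/L)² = π^2/16 and c = -1/2, the largest admissible constant is α = ((π/L)² + c)/((π/L)² + 1).
Simplifying, α = (-8 + π^2)/(π^2 + 16).


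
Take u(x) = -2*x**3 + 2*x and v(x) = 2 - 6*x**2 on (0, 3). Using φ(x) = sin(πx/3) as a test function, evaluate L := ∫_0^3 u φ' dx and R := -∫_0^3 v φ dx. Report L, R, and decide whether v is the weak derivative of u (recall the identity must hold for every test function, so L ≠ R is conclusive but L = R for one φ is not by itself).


LHS = -648/π^3 + 150/π, RHS = -648/π^3 + 150/π. Yes, v = u' weakly.

u(x) = -2*x**3 + 2*x, classical derivative u'(x) = 2 - 6*x**2.
φ(x) = sin(πx/3), so φ'(x) = π*cos(π*x/3)/3.
Note φ(0) = φ(3) = 0, so the boundary term u·φ vanishes.
LHS = ∫_0^3 u(x) φ'(x) dx = ∫_0^3 (-2*π*x^3*cos(π*x/3)/3 + 2*π*x*cos(π*x/3)/3) dx. Term by term:
  ∫_0^3 -2*π*x^3*cos(π*x/3)/3 dx = -648/π^3 + 162/π;  ∫_0^3 2*π*x*cos(π*x/3)/3 dx = -12/π.
Sum: -648/π^3 + 162/π − 12/π = -648/π^3 + 150/π.
So LHS = -648/π^3 + 150/π.
∫_0^3 v(x) φ(x) dx = ∫_0^3 (-6*x^2*sin(π*x/3) + 2*sin(π*x/3)) dx. Term by term:
  ∫_0^3 2*sin(π*x/3) dx = 12/π;  ∫_0^3 -6*x^2*sin(π*x/3) dx = -162/π + 648/π^3.
Sum: 12/π + -162/π + 648/π^3 = -150/π + 648/π^3.
So RHS = -∫_0^3 v(x) φ(x) dx = -648/π^3 + 150/π.
LHS = RHS, so the identity holds for this test φ.
Moreover u is smooth here and v(x) = u'(x) = 2 - 6*x**2 pointwise, so the identity holds for every test function. Hence v is the weak derivative of u.
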